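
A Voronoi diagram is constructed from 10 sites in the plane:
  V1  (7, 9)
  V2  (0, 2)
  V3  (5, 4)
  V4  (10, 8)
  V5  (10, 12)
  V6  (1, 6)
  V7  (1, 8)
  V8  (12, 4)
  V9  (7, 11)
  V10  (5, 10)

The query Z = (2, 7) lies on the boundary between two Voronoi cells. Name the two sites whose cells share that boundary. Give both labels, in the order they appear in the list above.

Squared distances from Z to each site:
|ZV1|² = (2−7)² + (7−9)² = 25 + 4 = 29
|ZV2|² = (2−0)² + (7−2)² = 4 + 25 = 29
|ZV3|² = (2−5)² + (7−4)² = 9 + 9 = 18
|ZV4|² = (2−10)² + (7−8)² = 64 + 1 = 65
|ZV5|² = (2−10)² + (7−12)² = 64 + 25 = 89
|ZV6|² = (2−1)² + (7−6)² = 1 + 1 = 2
|ZV7|² = (2−1)² + (7−8)² = 1 + 1 = 2
|ZV8|² = (2−12)² + (7−4)² = 100 + 9 = 109
|ZV9|² = (2−7)² + (7−11)² = 25 + 16 = 41
d²(Z, V10) = (2−5)² + (7−10)² = 9 + 9 = 18
Z is equidistant from V6 and V7 (both at squared distance 2), and every other site is strictly farther — so Z lies on the V6–V7 Voronoi edge.

V6 and V7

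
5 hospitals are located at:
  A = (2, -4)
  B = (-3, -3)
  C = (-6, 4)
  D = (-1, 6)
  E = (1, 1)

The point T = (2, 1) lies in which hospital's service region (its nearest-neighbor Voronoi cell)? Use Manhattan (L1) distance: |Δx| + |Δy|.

E

d(T,A) = |2−2| + |1−(-4)| = 0 + 5 = 5
d(T,B) = |2−(-3)| + |1−(-3)| = 5 + 4 = 9
d(T,C) = |2−(-6)| + |1−4| = 8 + 3 = 11
d(T,D) = |2−(-1)| + |1−6| = 3 + 5 = 8
d(T,E) = |2−1| + |1−1| = 1 + 0 = 1
Minimum is at E.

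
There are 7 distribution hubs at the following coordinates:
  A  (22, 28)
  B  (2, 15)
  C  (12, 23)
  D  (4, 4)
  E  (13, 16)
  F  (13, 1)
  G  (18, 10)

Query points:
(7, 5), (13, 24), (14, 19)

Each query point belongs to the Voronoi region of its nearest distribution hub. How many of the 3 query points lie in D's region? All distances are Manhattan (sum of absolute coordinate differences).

(7, 5) — d to each: A:38, B:15, C:23, D:4, E:17, F:10, G:16 → nearest is D
(13, 24) — d to each: A:13, B:20, C:2, D:29, E:8, F:23, G:19 → nearest is C
(14, 19) — d to each: A:17, B:16, C:6, D:25, E:4, F:19, G:13 → nearest is E
1 of the 3 points has D as nearest.

1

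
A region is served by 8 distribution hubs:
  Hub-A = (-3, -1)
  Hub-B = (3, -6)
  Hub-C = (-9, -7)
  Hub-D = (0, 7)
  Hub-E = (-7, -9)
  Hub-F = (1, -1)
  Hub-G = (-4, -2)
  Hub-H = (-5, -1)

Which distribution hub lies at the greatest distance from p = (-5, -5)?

Hub-D

Compare squared distances (the ordering matches that of the actual distances):
d²(p, Hub-A) = 4 + 16 = 20
d²(p, Hub-B) = 64 + 1 = 65
d²(p, Hub-C) = 16 + 4 = 20
d²(p, Hub-D) = 25 + 144 = 169
d²(p, Hub-E) = 4 + 16 = 20
d²(p, Hub-F) = 36 + 16 = 52
d²(p, Hub-G) = 1 + 9 = 10
d²(p, Hub-H) = 0 + 16 = 16
The largest is to Hub-D.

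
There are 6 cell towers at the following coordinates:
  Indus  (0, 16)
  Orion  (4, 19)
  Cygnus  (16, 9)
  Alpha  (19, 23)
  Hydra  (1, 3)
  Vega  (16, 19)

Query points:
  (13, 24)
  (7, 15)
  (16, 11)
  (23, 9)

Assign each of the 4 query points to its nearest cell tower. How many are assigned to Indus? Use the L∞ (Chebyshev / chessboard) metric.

(13, 24) — d to each: Indus:13, Orion:9, Cygnus:15, Alpha:6, Hydra:21, Vega:5 → nearest is Vega
(7, 15) — d to each: Indus:7, Orion:4, Cygnus:9, Alpha:12, Hydra:12, Vega:9 → nearest is Orion
(16, 11) — d to each: Indus:16, Orion:12, Cygnus:2, Alpha:12, Hydra:15, Vega:8 → nearest is Cygnus
(23, 9) — d to each: Indus:23, Orion:19, Cygnus:7, Alpha:14, Hydra:22, Vega:10 → nearest is Cygnus
0 of the 4 points have Indus as nearest.

0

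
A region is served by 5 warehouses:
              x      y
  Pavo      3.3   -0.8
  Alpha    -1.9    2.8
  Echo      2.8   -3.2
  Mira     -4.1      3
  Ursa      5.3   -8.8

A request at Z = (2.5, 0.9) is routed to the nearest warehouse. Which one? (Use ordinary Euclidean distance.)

Compare squared distances (the ordering matches that of the actual distances):
d²(Z, Pavo) = (2.5−3.3)² + (0.9−(-0.8))² = 0.64 + 2.89 = 3.53
d²(Z, Alpha) = (2.5−(-1.9))² + (0.9−2.8)² = 19.36 + 3.61 = 22.97
d²(Z, Echo) = (2.5−2.8)² + (0.9−(-3.2))² = 0.09 + 16.81 = 16.9
d²(Z, Mira) = (2.5−(-4.1))² + (0.9−3)² = 43.56 + 4.41 = 47.97
d²(Z, Ursa) = (2.5−5.3)² + (0.9−(-8.8))² = 7.84 + 94.09 = 101.93
Pavo is nearest.

Pavo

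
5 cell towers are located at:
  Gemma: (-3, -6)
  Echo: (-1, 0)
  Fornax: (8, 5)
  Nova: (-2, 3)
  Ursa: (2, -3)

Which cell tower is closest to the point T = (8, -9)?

Ursa

Squared Euclidean distances:
d²(T, Gemma) = (8−(-3))² + (-9−(-6))² = 121 + 9 = 130
d²(T, Echo) = (8−(-1))² + (-9−0)² = 81 + 81 = 162
d²(T, Fornax) = (8−8)² + (-9−5)² = 0 + 196 = 196
d²(T, Nova) = (8−(-2))² + (-9−3)² = 100 + 144 = 244
d²(T, Ursa) = (8−2)² + (-9−(-3))² = 36 + 36 = 72
Ursa is nearest.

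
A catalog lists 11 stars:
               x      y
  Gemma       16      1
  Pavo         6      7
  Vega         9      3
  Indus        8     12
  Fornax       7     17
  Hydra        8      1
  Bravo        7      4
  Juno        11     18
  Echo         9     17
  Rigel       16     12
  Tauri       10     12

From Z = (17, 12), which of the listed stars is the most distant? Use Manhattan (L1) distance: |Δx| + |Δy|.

Hydra

d(Z, Gemma) = 1 + 11 = 12
d(Z, Pavo) = 11 + 5 = 16
d(Z, Vega) = 8 + 9 = 17
d(Z, Indus) = 9 + 0 = 9
d(Z, Fornax) = 10 + 5 = 15
d(Z, Hydra) = 9 + 11 = 20
d(Z, Bravo) = 10 + 8 = 18
d(Z, Juno) = 6 + 6 = 12
d(Z, Echo) = 8 + 5 = 13
d(Z, Rigel) = 1 + 0 = 1
d(Z, Tauri) = 7 + 0 = 7
The largest is to Hydra.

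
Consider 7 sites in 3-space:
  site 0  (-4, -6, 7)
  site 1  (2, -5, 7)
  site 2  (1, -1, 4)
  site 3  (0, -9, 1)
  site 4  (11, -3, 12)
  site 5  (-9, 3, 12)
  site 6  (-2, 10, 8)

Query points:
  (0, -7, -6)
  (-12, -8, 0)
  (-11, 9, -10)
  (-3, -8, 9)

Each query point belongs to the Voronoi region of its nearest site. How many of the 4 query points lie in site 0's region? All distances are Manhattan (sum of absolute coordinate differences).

(0, -7, -6) — d to each: site 0:18, site 1:17, site 2:17, site 3:9, site 4:33, site 5:37, site 6:33 → nearest is site 3
(-12, -8, 0) — d to each: site 0:17, site 1:24, site 2:24, site 3:14, site 4:40, site 5:26, site 6:36 → nearest is site 3
(-11, 9, -10) — d to each: site 0:39, site 1:44, site 2:36, site 3:40, site 4:56, site 5:30, site 6:28 → nearest is site 6
(-3, -8, 9) — d to each: site 0:5, site 1:10, site 2:16, site 3:12, site 4:22, site 5:20, site 6:20 → nearest is site 0
1 of the 4 points has site 0 as nearest.

1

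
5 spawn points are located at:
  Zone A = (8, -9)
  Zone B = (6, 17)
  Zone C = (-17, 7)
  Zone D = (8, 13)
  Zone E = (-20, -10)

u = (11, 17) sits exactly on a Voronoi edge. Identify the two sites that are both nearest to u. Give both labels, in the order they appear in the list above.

Squared distances from u to each site:
d²(u, Zone A) = (11−8)² + (17−(-9))² = 9 + 676 = 685
d²(u, Zone B) = (11−6)² + (17−17)² = 25 + 0 = 25
d²(u, Zone C) = (11−(-17))² + (17−7)² = 784 + 100 = 884
d²(u, Zone D) = (11−8)² + (17−13)² = 9 + 16 = 25
d²(u, Zone E) = (11−(-20))² + (17−(-10))² = 961 + 729 = 1690
u is equidistant from Zone B and Zone D (both at squared distance 25), and every other site is strictly farther — so u lies on the Zone B–Zone D Voronoi edge.

Zone B and Zone D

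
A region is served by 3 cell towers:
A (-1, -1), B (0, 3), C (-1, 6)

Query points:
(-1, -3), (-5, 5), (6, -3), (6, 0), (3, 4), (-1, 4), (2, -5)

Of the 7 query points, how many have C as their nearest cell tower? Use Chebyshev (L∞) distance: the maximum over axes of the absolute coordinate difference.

1

(-1, -3) — d to each: A:2, B:6, C:9 → nearest is A
(-5, 5) — d to each: A:6, B:5, C:4 → nearest is C
(6, -3) — d to each: A:7, B:6, C:9 → nearest is B
(6, 0) — d to each: A:7, B:6, C:7 → nearest is B
(3, 4) — d to each: A:5, B:3, C:4 → nearest is B
(-1, 4) — d to each: A:5, B:1, C:2 → nearest is B
(2, -5) — d to each: A:4, B:8, C:11 → nearest is A
1 of the 7 points has C as nearest.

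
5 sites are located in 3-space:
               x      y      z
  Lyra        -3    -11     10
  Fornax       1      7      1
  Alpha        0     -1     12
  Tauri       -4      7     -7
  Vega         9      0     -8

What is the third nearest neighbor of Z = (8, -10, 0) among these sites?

Alpha

Compare squared distances (the ordering matches that of the actual distances):
d²(Z, Lyra) = 121 + 1 + 100 = 222
d²(Z, Fornax) = 49 + 289 + 1 = 339
d²(Z, Alpha) = 64 + 81 + 144 = 289
d²(Z, Tauri) = 144 + 289 + 49 = 482
d²(Z, Vega) = 1 + 100 + 64 = 165
Sorted ascending: Vega, Lyra, Alpha, Fornax, … — the third-nearest is Alpha.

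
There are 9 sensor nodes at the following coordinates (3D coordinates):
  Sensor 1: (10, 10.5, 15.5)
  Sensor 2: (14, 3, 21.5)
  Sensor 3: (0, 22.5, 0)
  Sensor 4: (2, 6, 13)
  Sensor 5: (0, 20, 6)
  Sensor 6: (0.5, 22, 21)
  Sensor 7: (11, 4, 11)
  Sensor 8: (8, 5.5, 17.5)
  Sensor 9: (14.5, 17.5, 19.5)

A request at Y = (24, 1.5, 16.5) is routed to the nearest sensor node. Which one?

Sensor 2

Compare squared distances (the ordering matches that of the actual distances):
d²(Y, Sensor 1) = 196 + 81 + 1 = 278
d²(Y, Sensor 2) = 100 + 2.25 + 25 = 127.25
d²(Y, Sensor 3) = 576 + 441 + 272.25 = 1289.25
d²(Y, Sensor 4) = 484 + 20.25 + 12.25 = 516.5
d²(Y, Sensor 5) = 576 + 342.25 + 110.25 = 1028.5
d²(Y, Sensor 6) = 552.25 + 420.25 + 20.25 = 992.75
d²(Y, Sensor 7) = 169 + 6.25 + 30.25 = 205.5
d²(Y, Sensor 8) = 256 + 16 + 1 = 273
d²(Y, Sensor 9) = 90.25 + 256 + 9 = 355.25
Minimum is at Sensor 2.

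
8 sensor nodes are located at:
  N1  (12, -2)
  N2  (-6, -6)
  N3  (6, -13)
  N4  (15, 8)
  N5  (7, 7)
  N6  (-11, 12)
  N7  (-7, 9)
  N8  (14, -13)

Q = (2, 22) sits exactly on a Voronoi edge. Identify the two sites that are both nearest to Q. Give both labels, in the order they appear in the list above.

N5 and N7

Squared distances from Q to each site:
|QN1|² = 100 + 576 = 676
|QN2|² = 64 + 784 = 848
|QN3|² = 16 + 1225 = 1241
|QN4|² = 169 + 196 = 365
|QN5|² = 25 + 225 = 250
|QN6|² = 169 + 100 = 269
|QN7|² = 81 + 169 = 250
|QN8|² = 144 + 1225 = 1369
Q is equidistant from N5 and N7 (both at squared distance 250), and every other site is strictly farther — so Q lies on the N5–N7 Voronoi edge.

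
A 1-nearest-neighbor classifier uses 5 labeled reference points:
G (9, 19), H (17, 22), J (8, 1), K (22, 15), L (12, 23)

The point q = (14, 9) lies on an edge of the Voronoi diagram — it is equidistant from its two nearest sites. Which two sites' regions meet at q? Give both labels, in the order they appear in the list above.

J and K

Squared distances from q to each site:
|qG|² = 25 + 100 = 125
|qH|² = 9 + 169 = 178
|qJ|² = 36 + 64 = 100
|qK|² = 64 + 36 = 100
|qL|² = 4 + 196 = 200
q is equidistant from J and K (both at squared distance 100), and every other site is strictly farther — so q lies on the J–K Voronoi edge.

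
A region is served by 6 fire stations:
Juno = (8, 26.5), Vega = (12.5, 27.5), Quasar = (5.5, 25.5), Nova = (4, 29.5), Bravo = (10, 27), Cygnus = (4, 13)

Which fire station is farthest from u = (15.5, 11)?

Nova

Since √ is increasing, it suffices to compare squared distances:
d²(u, Juno) = (15.5−8)² + (11−26.5)² = 56.25 + 240.25 = 296.5
d²(u, Vega) = (15.5−12.5)² + (11−27.5)² = 9 + 272.25 = 281.25
d²(u, Quasar) = (15.5−5.5)² + (11−25.5)² = 100 + 210.25 = 310.25
d²(u, Nova) = (15.5−4)² + (11−29.5)² = 132.25 + 342.25 = 474.5
d²(u, Bravo) = (15.5−10)² + (11−27)² = 30.25 + 256 = 286.25
d²(u, Cygnus) = (15.5−4)² + (11−13)² = 132.25 + 4 = 136.25
The largest is to Nova.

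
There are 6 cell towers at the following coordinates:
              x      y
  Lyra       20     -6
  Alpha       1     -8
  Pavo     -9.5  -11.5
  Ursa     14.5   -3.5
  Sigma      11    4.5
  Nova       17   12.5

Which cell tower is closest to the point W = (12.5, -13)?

Since √ is increasing, it suffices to compare squared distances:
d²(W, Lyra) = 56.25 + 49 = 105.25
d²(W, Alpha) = 132.25 + 25 = 157.25
d²(W, Pavo) = 484 + 2.25 = 486.25
d²(W, Ursa) = 4 + 90.25 = 94.25
d²(W, Sigma) = 2.25 + 306.25 = 308.5
d²(W, Nova) = 20.25 + 650.25 = 670.5
Minimum is at Ursa.

Ursa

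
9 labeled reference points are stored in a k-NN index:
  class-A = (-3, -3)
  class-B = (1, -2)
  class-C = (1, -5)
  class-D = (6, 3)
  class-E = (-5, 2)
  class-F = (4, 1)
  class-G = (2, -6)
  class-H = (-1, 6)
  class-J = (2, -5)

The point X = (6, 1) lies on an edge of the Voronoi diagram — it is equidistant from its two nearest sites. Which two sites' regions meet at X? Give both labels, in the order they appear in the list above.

class-D and class-F

Squared distances from X to each site:
d²(X, class-A) = (6−(-3))² + (1−(-3))² = 81 + 16 = 97
d²(X, class-B) = (6−1)² + (1−(-2))² = 25 + 9 = 34
d²(X, class-C) = (6−1)² + (1−(-5))² = 25 + 36 = 61
d²(X, class-D) = (6−6)² + (1−3)² = 0 + 4 = 4
d²(X, class-E) = (6−(-5))² + (1−2)² = 121 + 1 = 122
d²(X, class-F) = (6−4)² + (1−1)² = 4 + 0 = 4
d²(X, class-G) = (6−2)² + (1−(-6))² = 16 + 49 = 65
d²(X, class-H) = (6−(-1))² + (1−6)² = 49 + 25 = 74
d²(X, class-J) = (6−2)² + (1−(-5))² = 16 + 36 = 52
X is equidistant from class-D and class-F (both at squared distance 4), and every other site is strictly farther — so X lies on the class-D–class-F Voronoi edge.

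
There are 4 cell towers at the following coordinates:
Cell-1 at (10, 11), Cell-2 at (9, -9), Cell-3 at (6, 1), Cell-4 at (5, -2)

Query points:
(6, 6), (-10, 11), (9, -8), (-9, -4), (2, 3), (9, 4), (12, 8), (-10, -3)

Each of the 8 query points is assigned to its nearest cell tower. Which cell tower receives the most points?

Cell-3

(6, 6) — d² to each: Cell-1:41, Cell-2:234, Cell-3:25, Cell-4:65 → nearest is Cell-3
(-10, 11) — d² to each: Cell-1:400, Cell-2:761, Cell-3:356, Cell-4:394 → nearest is Cell-3
(9, -8) — d² to each: Cell-1:362, Cell-2:1, Cell-3:90, Cell-4:52 → nearest is Cell-2
(-9, -4) — d² to each: Cell-1:586, Cell-2:349, Cell-3:250, Cell-4:200 → nearest is Cell-4
(2, 3) — d² to each: Cell-1:128, Cell-2:193, Cell-3:20, Cell-4:34 → nearest is Cell-3
(9, 4) — d² to each: Cell-1:50, Cell-2:169, Cell-3:18, Cell-4:52 → nearest is Cell-3
(12, 8) — d² to each: Cell-1:13, Cell-2:298, Cell-3:85, Cell-4:149 → nearest is Cell-1
(-10, -3) — d² to each: Cell-1:596, Cell-2:397, Cell-3:272, Cell-4:226 → nearest is Cell-4
Tally — Cell-1:1, Cell-2:1, Cell-3:4, Cell-4:2. Cell-3 captures the most (4).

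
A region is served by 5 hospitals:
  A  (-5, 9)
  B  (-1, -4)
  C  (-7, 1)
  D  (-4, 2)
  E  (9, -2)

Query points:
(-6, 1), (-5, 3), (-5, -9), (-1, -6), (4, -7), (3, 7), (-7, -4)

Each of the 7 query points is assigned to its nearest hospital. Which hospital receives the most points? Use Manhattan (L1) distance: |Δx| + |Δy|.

(-6, 1) — d to each: A:9, B:10, C:1, D:3, E:18 → nearest is C
(-5, 3) — d to each: A:6, B:11, C:4, D:2, E:19 → nearest is D
(-5, -9) — d to each: A:18, B:9, C:12, D:12, E:21 → nearest is B
(-1, -6) — d to each: A:19, B:2, C:13, D:11, E:14 → nearest is B
(4, -7) — d to each: A:25, B:8, C:19, D:17, E:10 → nearest is B
(3, 7) — d to each: A:10, B:15, C:16, D:12, E:15 → nearest is A
(-7, -4) — d to each: A:15, B:6, C:5, D:9, E:18 → nearest is C
Tally — A:1, B:3, C:2, D:1. B captures the most (3).

B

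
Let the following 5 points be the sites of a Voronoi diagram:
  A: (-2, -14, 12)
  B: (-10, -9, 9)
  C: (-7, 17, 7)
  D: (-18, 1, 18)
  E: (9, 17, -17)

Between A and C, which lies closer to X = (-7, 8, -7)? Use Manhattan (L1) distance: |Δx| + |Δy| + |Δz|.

C

d(X,A) = |-7−(-2)| + |8−(-14)| + |-7−12| = 5 + 22 + 19 = 46
d(X,C) = |-7−(-7)| + |8−17| + |-7−7| = 0 + 9 + 14 = 23
46 > 23, so C is closer.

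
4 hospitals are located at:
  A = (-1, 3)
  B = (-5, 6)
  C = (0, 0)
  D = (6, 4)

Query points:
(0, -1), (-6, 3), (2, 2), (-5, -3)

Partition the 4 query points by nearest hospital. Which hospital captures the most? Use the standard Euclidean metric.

(0, -1) — d² to each: A:17, B:74, C:1, D:61 → nearest is C
(-6, 3) — d² to each: A:25, B:10, C:45, D:145 → nearest is B
(2, 2) — d² to each: A:10, B:65, C:8, D:20 → nearest is C
(-5, -3) — d² to each: A:52, B:81, C:34, D:170 → nearest is C
Tally — B:1, C:3. C captures the most (3).

C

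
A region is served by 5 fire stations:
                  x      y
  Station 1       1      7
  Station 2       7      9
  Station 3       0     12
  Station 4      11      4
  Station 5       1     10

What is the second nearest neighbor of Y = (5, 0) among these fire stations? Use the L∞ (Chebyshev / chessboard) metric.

d(Y, Station 1) = max(4, 7) = 7
d(Y, Station 2) = max(2, 9) = 9
d(Y, Station 3) = max(5, 12) = 12
d(Y, Station 4) = max(6, 4) = 6
d(Y, Station 5) = max(4, 10) = 10
Sorted ascending: Station 4, Station 1, Station 2, … — the second-nearest is Station 1.

Station 1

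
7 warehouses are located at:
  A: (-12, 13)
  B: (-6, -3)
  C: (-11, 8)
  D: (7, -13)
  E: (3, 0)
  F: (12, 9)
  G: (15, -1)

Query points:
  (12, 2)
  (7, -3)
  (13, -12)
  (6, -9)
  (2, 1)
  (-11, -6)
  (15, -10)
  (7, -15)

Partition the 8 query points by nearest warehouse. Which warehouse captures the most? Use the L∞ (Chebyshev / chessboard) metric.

D

(12, 2) — d to each: A:24, B:18, C:23, D:15, E:9, F:7, G:3 → nearest is G
(7, -3) — d to each: A:19, B:13, C:18, D:10, E:4, F:12, G:8 → nearest is E
(13, -12) — d to each: A:25, B:19, C:24, D:6, E:12, F:21, G:11 → nearest is D
(6, -9) — d to each: A:22, B:12, C:17, D:4, E:9, F:18, G:9 → nearest is D
(2, 1) — d to each: A:14, B:8, C:13, D:14, E:1, F:10, G:13 → nearest is E
(-11, -6) — d to each: A:19, B:5, C:14, D:18, E:14, F:23, G:26 → nearest is B
(15, -10) — d to each: A:27, B:21, C:26, D:8, E:12, F:19, G:9 → nearest is D
(7, -15) — d to each: A:28, B:13, C:23, D:2, E:15, F:24, G:14 → nearest is D
Tally — B:1, D:4, E:2, G:1. D captures the most (4).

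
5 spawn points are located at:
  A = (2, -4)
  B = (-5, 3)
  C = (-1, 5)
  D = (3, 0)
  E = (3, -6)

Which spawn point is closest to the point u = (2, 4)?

Since √ is increasing, it suffices to compare squared distances:
|uA|² = (2−2)² + (4−(-4))² = 0 + 64 = 64
|uB|² = (2−(-5))² + (4−3)² = 49 + 1 = 50
|uC|² = (2−(-1))² + (4−5)² = 9 + 1 = 10
|uD|² = (2−3)² + (4−0)² = 1 + 16 = 17
|uE|² = (2−3)² + (4−(-6))² = 1 + 100 = 101
The smallest is to C, so u lies in the Voronoi region of C.

C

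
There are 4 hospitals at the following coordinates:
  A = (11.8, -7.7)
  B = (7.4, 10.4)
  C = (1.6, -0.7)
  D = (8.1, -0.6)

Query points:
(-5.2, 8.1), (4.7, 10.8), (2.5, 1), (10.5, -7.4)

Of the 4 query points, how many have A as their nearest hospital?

1

(-5.2, 8.1) — d² to each: A:538.64, B:164.05, C:123.68, D:252.58 → nearest is C
(4.7, 10.8) — d² to each: A:392.66, B:7.45, C:141.86, D:141.52 → nearest is B
(2.5, 1) — d² to each: A:162.18, B:112.37, C:3.7, D:33.92 → nearest is C
(10.5, -7.4) — d² to each: A:1.78, B:326.45, C:124.1, D:52 → nearest is A
1 of the 4 points has A as nearest.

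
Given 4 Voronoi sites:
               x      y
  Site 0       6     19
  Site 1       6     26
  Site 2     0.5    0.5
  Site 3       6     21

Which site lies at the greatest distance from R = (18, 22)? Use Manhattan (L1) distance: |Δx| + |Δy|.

Site 2

d(R, Site 0) = |18−6| + |22−19| = 12 + 3 = 15
d(R, Site 1) = |18−6| + |22−26| = 12 + 4 = 16
d(R, Site 2) = |18−0.5| + |22−0.5| = 17.5 + 21.5 = 39
d(R, Site 3) = |18−6| + |22−21| = 12 + 1 = 13
The largest is to Site 2.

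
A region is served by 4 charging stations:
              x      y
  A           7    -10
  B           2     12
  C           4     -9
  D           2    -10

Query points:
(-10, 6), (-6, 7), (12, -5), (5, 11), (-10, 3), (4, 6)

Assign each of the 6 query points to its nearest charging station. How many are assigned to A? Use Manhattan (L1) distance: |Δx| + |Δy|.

(-10, 6) — d to each: A:33, B:18, C:29, D:28 → nearest is B
(-6, 7) — d to each: A:30, B:13, C:26, D:25 → nearest is B
(12, -5) — d to each: A:10, B:27, C:12, D:15 → nearest is A
(5, 11) — d to each: A:23, B:4, C:21, D:24 → nearest is B
(-10, 3) — d to each: A:30, B:21, C:26, D:25 → nearest is B
(4, 6) — d to each: A:19, B:8, C:15, D:18 → nearest is B
1 of the 6 points has A as nearest.

1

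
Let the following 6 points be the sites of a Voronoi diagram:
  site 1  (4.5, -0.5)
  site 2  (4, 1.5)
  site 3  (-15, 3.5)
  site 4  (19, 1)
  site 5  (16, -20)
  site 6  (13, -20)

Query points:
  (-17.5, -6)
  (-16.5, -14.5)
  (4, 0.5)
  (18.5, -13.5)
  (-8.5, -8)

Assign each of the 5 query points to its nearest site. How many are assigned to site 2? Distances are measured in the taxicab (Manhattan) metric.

(-17.5, -6) — d to each: site 1:27.5, site 2:29, site 3:12, site 4:43.5, site 5:47.5, site 6:44.5 → nearest is site 3
(-16.5, -14.5) — d to each: site 1:35, site 2:36.5, site 3:19.5, site 4:51, site 5:38, site 6:35 → nearest is site 3
(4, 0.5) — d to each: site 1:1.5, site 2:1, site 3:22, site 4:15.5, site 5:32.5, site 6:29.5 → nearest is site 2
(18.5, -13.5) — d to each: site 1:27, site 2:29.5, site 3:50.5, site 4:15, site 5:9, site 6:12 → nearest is site 5
(-8.5, -8) — d to each: site 1:20.5, site 2:22, site 3:18, site 4:36.5, site 5:36.5, site 6:33.5 → nearest is site 3
1 of the 5 points has site 2 as nearest.

1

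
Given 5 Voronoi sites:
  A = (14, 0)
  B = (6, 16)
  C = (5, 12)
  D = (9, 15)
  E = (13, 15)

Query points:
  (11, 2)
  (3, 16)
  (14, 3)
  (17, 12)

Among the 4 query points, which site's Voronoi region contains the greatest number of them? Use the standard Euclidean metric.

(11, 2) — d² to each: A:13, B:221, C:136, D:173, E:173 → nearest is A
(3, 16) — d² to each: A:377, B:9, C:20, D:37, E:101 → nearest is B
(14, 3) — d² to each: A:9, B:233, C:162, D:169, E:145 → nearest is A
(17, 12) — d² to each: A:153, B:137, C:144, D:73, E:25 → nearest is E
Tally — A:2, B:1, E:1. A captures the most (2).

A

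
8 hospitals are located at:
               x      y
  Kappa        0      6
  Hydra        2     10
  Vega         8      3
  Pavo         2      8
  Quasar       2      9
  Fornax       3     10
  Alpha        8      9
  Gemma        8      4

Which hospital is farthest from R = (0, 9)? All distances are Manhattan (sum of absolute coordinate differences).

Vega

d(R, Kappa) = |0−0| + |9−6| = 0 + 3 = 3
d(R, Hydra) = |0−2| + |9−10| = 2 + 1 = 3
d(R, Vega) = |0−8| + |9−3| = 8 + 6 = 14
d(R, Pavo) = |0−2| + |9−8| = 2 + 1 = 3
d(R, Quasar) = |0−2| + |9−9| = 2 + 0 = 2
d(R, Fornax) = |0−3| + |9−10| = 3 + 1 = 4
d(R, Alpha) = |0−8| + |9−9| = 8 + 0 = 8
d(R, Gemma) = |0−8| + |9−4| = 8 + 5 = 13
The largest is to Vega.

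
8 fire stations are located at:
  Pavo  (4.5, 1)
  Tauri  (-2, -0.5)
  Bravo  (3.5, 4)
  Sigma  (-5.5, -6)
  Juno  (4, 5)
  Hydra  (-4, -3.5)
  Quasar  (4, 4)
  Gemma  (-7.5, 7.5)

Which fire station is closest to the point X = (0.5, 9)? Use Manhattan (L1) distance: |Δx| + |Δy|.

Juno

d(X, Pavo) = 4 + 8 = 12
d(X, Tauri) = 2.5 + 9.5 = 12
d(X, Bravo) = 3 + 5 = 8
d(X, Sigma) = 6 + 15 = 21
d(X, Juno) = 3.5 + 4 = 7.5
d(X, Hydra) = 4.5 + 12.5 = 17
d(X, Quasar) = 3.5 + 5 = 8.5
d(X, Gemma) = 8 + 1.5 = 9.5
Juno is nearest.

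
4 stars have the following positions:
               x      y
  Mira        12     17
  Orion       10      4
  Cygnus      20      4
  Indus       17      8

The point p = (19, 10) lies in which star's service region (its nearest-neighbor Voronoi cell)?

Squared Euclidean distances:
d²(p, Mira) = (19−12)² + (10−17)² = 49 + 49 = 98
d²(p, Orion) = (19−10)² + (10−4)² = 81 + 36 = 117
d²(p, Cygnus) = (19−20)² + (10−4)² = 1 + 36 = 37
d²(p, Indus) = (19−17)² + (10−8)² = 4 + 4 = 8
Minimum is at Indus.

Indus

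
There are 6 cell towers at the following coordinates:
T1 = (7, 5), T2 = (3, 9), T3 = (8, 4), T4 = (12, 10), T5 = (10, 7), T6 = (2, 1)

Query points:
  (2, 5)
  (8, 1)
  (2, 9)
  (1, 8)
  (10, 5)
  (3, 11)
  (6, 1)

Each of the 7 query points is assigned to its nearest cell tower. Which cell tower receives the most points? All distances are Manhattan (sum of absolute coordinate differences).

(2, 5) — d to each: T1:5, T2:5, T3:7, T4:15, T5:10, T6:4 → nearest is T6
(8, 1) — d to each: T1:5, T2:13, T3:3, T4:13, T5:8, T6:6 → nearest is T3
(2, 9) — d to each: T1:9, T2:1, T3:11, T4:11, T5:10, T6:8 → nearest is T2
(1, 8) — d to each: T1:9, T2:3, T3:11, T4:13, T5:10, T6:8 → nearest is T2
(10, 5) — d to each: T1:3, T2:11, T3:3, T4:7, T5:2, T6:12 → nearest is T5
(3, 11) — d to each: T1:10, T2:2, T3:12, T4:10, T5:11, T6:11 → nearest is T2
(6, 1) — d to each: T1:5, T2:11, T3:5, T4:15, T5:10, T6:4 → nearest is T6
Tally — T2:3, T3:1, T5:1, T6:2. T2 captures the most (3).

T2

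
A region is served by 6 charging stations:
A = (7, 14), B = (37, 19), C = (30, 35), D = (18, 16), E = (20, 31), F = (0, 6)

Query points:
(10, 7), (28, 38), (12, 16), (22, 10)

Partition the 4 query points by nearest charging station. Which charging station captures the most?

A

(10, 7) — d² to each: A:58, B:873, C:1184, D:145, E:676, F:101 → nearest is A
(28, 38) — d² to each: A:1017, B:442, C:13, D:584, E:113, F:1808 → nearest is C
(12, 16) — d² to each: A:29, B:634, C:685, D:36, E:289, F:244 → nearest is A
(22, 10) — d² to each: A:241, B:306, C:689, D:52, E:445, F:500 → nearest is D
Tally — A:2, C:1, D:1. A captures the most (2).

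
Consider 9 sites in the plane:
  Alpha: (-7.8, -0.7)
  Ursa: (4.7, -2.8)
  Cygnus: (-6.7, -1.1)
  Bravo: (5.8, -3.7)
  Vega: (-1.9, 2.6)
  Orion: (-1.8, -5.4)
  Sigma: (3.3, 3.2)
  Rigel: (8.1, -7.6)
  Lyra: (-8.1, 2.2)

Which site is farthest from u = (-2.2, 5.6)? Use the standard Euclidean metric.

Since √ is increasing, it suffices to compare squared distances:
d²(u, Alpha) = (-2.2−(-7.8))² + (5.6−(-0.7))² = 31.36 + 39.69 = 71.05
d²(u, Ursa) = (-2.2−4.7)² + (5.6−(-2.8))² = 47.61 + 70.56 = 118.17
d²(u, Cygnus) = (-2.2−(-6.7))² + (5.6−(-1.1))² = 20.25 + 44.89 = 65.14
d²(u, Bravo) = (-2.2−5.8)² + (5.6−(-3.7))² = 64 + 86.49 = 150.49
d²(u, Vega) = (-2.2−(-1.9))² + (5.6−2.6)² = 0.09 + 9 = 9.09
d²(u, Orion) = (-2.2−(-1.8))² + (5.6−(-5.4))² = 0.16 + 121 = 121.16
d²(u, Sigma) = (-2.2−3.3)² + (5.6−3.2)² = 30.25 + 5.76 = 36.01
d²(u, Rigel) = (-2.2−8.1)² + (5.6−(-7.6))² = 106.09 + 174.24 = 280.33
d²(u, Lyra) = (-2.2−(-8.1))² + (5.6−2.2)² = 34.81 + 11.56 = 46.37
The largest is to Rigel.

Rigel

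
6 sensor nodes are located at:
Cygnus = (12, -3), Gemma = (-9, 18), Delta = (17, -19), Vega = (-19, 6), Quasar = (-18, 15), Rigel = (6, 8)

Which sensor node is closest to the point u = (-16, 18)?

Quasar

Since √ is increasing, it suffices to compare squared distances:
d²(u, Cygnus) = (-16−12)² + (18−(-3))² = 784 + 441 = 1225
d²(u, Gemma) = (-16−(-9))² + (18−18)² = 49 + 0 = 49
d²(u, Delta) = (-16−17)² + (18−(-19))² = 1089 + 1369 = 2458
d²(u, Vega) = (-16−(-19))² + (18−6)² = 9 + 144 = 153
d²(u, Quasar) = (-16−(-18))² + (18−15)² = 4 + 9 = 13
d²(u, Rigel) = (-16−6)² + (18−8)² = 484 + 100 = 584
The smallest is to Quasar, so u lies in the Voronoi region of Quasar.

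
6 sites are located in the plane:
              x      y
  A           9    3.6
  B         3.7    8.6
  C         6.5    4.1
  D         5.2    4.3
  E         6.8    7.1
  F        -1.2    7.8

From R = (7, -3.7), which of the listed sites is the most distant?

F

Compare squared distances (the ordering matches that of the actual distances):
|RA|² = (7−9)² + (-3.7−3.6)² = 4 + 53.29 = 57.29
|RB|² = (7−3.7)² + (-3.7−8.6)² = 10.89 + 151.29 = 162.18
|RC|² = (7−6.5)² + (-3.7−4.1)² = 0.25 + 60.84 = 61.09
|RD|² = (7−5.2)² + (-3.7−4.3)² = 3.24 + 64 = 67.24
|RE|² = (7−6.8)² + (-3.7−7.1)² = 0.04 + 116.64 = 116.68
|RF|² = (7−(-1.2))² + (-3.7−7.8)² = 67.24 + 132.25 = 199.49
The largest is to F.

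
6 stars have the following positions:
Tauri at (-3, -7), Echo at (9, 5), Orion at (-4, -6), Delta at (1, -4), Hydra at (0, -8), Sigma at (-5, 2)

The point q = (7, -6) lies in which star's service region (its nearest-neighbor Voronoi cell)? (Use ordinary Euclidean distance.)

Squared Euclidean distances:
d²(q, Tauri) = (7−(-3))² + (-6−(-7))² = 100 + 1 = 101
d²(q, Echo) = (7−9)² + (-6−5)² = 4 + 121 = 125
d²(q, Orion) = (7−(-4))² + (-6−(-6))² = 121 + 0 = 121
d²(q, Delta) = (7−1)² + (-6−(-4))² = 36 + 4 = 40
d²(q, Hydra) = (7−0)² + (-6−(-8))² = 49 + 4 = 53
d²(q, Sigma) = (7−(-5))² + (-6−2)² = 144 + 64 = 208
Delta is nearest.

Delta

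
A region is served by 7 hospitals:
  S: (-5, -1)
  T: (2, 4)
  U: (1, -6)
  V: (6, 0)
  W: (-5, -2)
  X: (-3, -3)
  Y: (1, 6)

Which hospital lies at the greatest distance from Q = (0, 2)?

U

Since √ is increasing, it suffices to compare squared distances:
|QS|² = (0−(-5))² + (2−(-1))² = 25 + 9 = 34
|QT|² = (0−2)² + (2−4)² = 4 + 4 = 8
|QU|² = (0−1)² + (2−(-6))² = 1 + 64 = 65
|QV|² = (0−6)² + (2−0)² = 36 + 4 = 40
|QW|² = (0−(-5))² + (2−(-2))² = 25 + 16 = 41
|QX|² = (0−(-3))² + (2−(-3))² = 9 + 25 = 34
|QY|² = (0−1)² + (2−6)² = 1 + 16 = 17
The largest is to U.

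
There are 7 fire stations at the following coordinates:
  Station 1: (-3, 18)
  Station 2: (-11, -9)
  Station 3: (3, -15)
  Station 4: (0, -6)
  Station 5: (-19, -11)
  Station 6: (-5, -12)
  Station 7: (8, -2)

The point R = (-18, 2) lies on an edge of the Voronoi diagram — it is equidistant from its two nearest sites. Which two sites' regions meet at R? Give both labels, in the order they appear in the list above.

Station 2 and Station 5

Squared distances from R to each site:
d²(R, Station 1) = (-18−(-3))² + (2−18)² = 225 + 256 = 481
d²(R, Station 2) = (-18−(-11))² + (2−(-9))² = 49 + 121 = 170
d²(R, Station 3) = (-18−3)² + (2−(-15))² = 441 + 289 = 730
d²(R, Station 4) = (-18−0)² + (2−(-6))² = 324 + 64 = 388
d²(R, Station 5) = (-18−(-19))² + (2−(-11))² = 1 + 169 = 170
d²(R, Station 6) = (-18−(-5))² + (2−(-12))² = 169 + 196 = 365
d²(R, Station 7) = (-18−8)² + (2−(-2))² = 676 + 16 = 692
R is equidistant from Station 2 and Station 5 (both at squared distance 170), and every other site is strictly farther — so R lies on the Station 2–Station 5 Voronoi edge.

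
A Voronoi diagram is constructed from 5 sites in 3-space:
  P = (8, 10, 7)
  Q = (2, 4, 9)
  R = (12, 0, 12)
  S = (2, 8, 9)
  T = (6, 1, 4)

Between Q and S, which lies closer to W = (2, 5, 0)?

Q

Compare squared distances:
|WQ|² = (2−2)² + (5−4)² + (0−9)² = 0 + 1 + 81 = 82
|WS|² = (2−2)² + (5−8)² + (0−9)² = 0 + 9 + 81 = 90
82 < 90, so Q is closer.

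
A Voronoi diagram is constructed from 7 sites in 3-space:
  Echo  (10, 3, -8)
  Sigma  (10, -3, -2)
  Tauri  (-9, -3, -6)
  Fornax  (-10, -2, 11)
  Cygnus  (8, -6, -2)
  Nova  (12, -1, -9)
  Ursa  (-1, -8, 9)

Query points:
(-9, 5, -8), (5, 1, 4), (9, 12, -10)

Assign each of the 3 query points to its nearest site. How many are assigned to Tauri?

(-9, 5, -8) — d² to each: Echo:365, Sigma:461, Tauri:68, Fornax:411, Cygnus:446, Nova:478, Ursa:522 → nearest is Tauri
(5, 1, 4) — d² to each: Echo:173, Sigma:77, Tauri:312, Fornax:283, Cygnus:94, Nova:222, Ursa:142 → nearest is Sigma
(9, 12, -10) — d² to each: Echo:86, Sigma:290, Tauri:565, Fornax:998, Cygnus:389, Nova:179, Ursa:861 → nearest is Echo
1 of the 3 points has Tauri as nearest.

1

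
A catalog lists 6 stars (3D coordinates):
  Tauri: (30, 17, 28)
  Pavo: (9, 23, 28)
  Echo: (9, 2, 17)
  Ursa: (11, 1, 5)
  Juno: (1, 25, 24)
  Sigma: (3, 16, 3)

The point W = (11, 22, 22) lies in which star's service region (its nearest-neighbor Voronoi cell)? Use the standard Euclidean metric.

Pavo

Squared Euclidean distances:
d²(W, Tauri) = (11−30)² + (22−17)² + (22−28)² = 361 + 25 + 36 = 422
d²(W, Pavo) = (11−9)² + (22−23)² + (22−28)² = 4 + 1 + 36 = 41
d²(W, Echo) = (11−9)² + (22−2)² + (22−17)² = 4 + 400 + 25 = 429
d²(W, Ursa) = (11−11)² + (22−1)² + (22−5)² = 0 + 441 + 289 = 730
d²(W, Juno) = (11−1)² + (22−25)² + (22−24)² = 100 + 9 + 4 = 113
d²(W, Sigma) = (11−3)² + (22−16)² + (22−3)² = 64 + 36 + 361 = 461
Minimum is at Pavo.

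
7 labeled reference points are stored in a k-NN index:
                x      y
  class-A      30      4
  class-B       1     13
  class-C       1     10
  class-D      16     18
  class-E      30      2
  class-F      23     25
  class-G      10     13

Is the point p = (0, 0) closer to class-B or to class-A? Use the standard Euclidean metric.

Compare squared distances:
d²(p, class-B) = (0−1)² + (0−13)² = 1 + 169 = 170
d²(p, class-A) = (0−30)² + (0−4)² = 900 + 16 = 916
170 < 916, so class-B is closer.

class-B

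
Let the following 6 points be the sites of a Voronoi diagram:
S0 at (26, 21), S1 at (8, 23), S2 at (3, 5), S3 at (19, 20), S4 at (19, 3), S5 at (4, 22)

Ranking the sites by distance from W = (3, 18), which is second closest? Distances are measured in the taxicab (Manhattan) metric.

d(W,S0) = |3−26| + |18−21| = 23 + 3 = 26
d(W,S1) = |3−8| + |18−23| = 5 + 5 = 10
d(W,S2) = |3−3| + |18−5| = 0 + 13 = 13
d(W,S3) = |3−19| + |18−20| = 16 + 2 = 18
d(W,S4) = |3−19| + |18−3| = 16 + 15 = 31
d(W,S5) = |3−4| + |18−22| = 1 + 4 = 5
Sorted ascending: S5, S1, S2, … — the second-nearest is S1.

S1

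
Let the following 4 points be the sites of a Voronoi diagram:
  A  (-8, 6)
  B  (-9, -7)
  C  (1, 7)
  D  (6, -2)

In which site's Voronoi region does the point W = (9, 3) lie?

D

Since √ is increasing, it suffices to compare squared distances:
|WA|² = (9−(-8))² + (3−6)² = 289 + 9 = 298
|WB|² = (9−(-9))² + (3−(-7))² = 324 + 100 = 424
|WC|² = (9−1)² + (3−7)² = 64 + 16 = 80
|WD|² = (9−6)² + (3−(-2))² = 9 + 25 = 34
Minimum is at D.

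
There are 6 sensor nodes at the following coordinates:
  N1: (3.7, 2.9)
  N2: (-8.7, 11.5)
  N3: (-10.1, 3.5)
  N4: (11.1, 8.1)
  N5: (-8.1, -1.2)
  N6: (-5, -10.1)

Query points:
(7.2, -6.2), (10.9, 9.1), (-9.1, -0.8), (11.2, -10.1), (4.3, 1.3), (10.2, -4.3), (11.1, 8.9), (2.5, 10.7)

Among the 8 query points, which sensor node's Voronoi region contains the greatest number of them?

N1

(7.2, -6.2) — d² to each: N1:95.06, N2:566.1, N3:393.38, N4:219.7, N5:259.09, N6:164.05 → nearest is N1
(10.9, 9.1) — d² to each: N1:90.28, N2:389.92, N3:472.36, N4:1.04, N5:467.09, N6:621.45 → nearest is N4
(-9.1, -0.8) — d² to each: N1:177.53, N2:151.45, N3:19.49, N4:487.25, N5:1.16, N6:103.3 → nearest is N5
(11.2, -10.1) — d² to each: N1:225.25, N2:862.57, N3:638.65, N4:331.25, N5:451.7, N6:262.44 → nearest is N1
(4.3, 1.3) — d² to each: N1:2.92, N2:273.04, N3:212.2, N4:92.48, N5:160.01, N6:216.45 → nearest is N1
(10.2, -4.3) — d² to each: N1:94.09, N2:606.85, N3:472.93, N4:154.57, N5:344.5, N6:264.68 → nearest is N1
(11.1, 8.9) — d² to each: N1:90.76, N2:398.8, N3:478.6, N4:0.64, N5:470.65, N6:620.21 → nearest is N4
(2.5, 10.7) — d² to each: N1:62.28, N2:126.08, N3:210.6, N4:80.72, N5:253.97, N6:488.89 → nearest is N1
Tally — N1:5, N4:2, N5:1. N1 captures the most (5).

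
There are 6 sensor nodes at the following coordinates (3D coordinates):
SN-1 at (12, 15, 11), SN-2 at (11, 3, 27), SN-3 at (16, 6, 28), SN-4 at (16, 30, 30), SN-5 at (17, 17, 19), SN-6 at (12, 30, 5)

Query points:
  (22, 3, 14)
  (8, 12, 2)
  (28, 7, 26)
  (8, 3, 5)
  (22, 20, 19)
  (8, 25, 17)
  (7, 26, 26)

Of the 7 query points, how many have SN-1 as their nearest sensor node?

2

(22, 3, 14) — d² to each: SN-1:253, SN-2:290, SN-3:241, SN-4:1021, SN-5:246, SN-6:910 → nearest is SN-3
(8, 12, 2) — d² to each: SN-1:106, SN-2:715, SN-3:776, SN-4:1172, SN-5:395, SN-6:349 → nearest is SN-1
(28, 7, 26) — d² to each: SN-1:545, SN-2:306, SN-3:149, SN-4:689, SN-5:270, SN-6:1226 → nearest is SN-3
(8, 3, 5) — d² to each: SN-1:196, SN-2:493, SN-3:602, SN-4:1418, SN-5:473, SN-6:745 → nearest is SN-1
(22, 20, 19) — d² to each: SN-1:189, SN-2:474, SN-3:313, SN-4:257, SN-5:34, SN-6:396 → nearest is SN-5
(8, 25, 17) — d² to each: SN-1:152, SN-2:593, SN-3:546, SN-4:258, SN-5:149, SN-6:185 → nearest is SN-5
(7, 26, 26) — d² to each: SN-1:371, SN-2:546, SN-3:485, SN-4:113, SN-5:230, SN-6:482 → nearest is SN-4
2 of the 7 points have SN-1 as nearest.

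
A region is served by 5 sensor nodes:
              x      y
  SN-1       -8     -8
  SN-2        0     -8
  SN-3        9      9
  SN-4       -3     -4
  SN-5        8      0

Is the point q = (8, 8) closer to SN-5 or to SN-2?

SN-5

Compare squared distances:
d²(q, SN-5) = (8−8)² + (8−0)² = 0 + 64 = 64
d²(q, SN-2) = (8−0)² + (8−(-8))² = 64 + 256 = 320
64 < 320, so SN-5 is closer.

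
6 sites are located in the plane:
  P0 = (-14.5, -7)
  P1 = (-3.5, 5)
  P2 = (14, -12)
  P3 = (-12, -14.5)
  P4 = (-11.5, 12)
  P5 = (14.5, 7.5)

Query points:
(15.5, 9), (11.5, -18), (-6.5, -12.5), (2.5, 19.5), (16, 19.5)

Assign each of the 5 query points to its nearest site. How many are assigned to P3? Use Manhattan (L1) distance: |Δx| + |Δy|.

(15.5, 9) — d to each: P0:46, P1:23, P2:22.5, P3:51, P4:30, P5:2.5 → nearest is P5
(11.5, -18) — d to each: P0:37, P1:38, P2:8.5, P3:27, P4:53, P5:28.5 → nearest is P2
(-6.5, -12.5) — d to each: P0:13.5, P1:20.5, P2:21, P3:7.5, P4:29.5, P5:41 → nearest is P3
(2.5, 19.5) — d to each: P0:43.5, P1:20.5, P2:43, P3:48.5, P4:21.5, P5:24 → nearest is P1
(16, 19.5) — d to each: P0:57, P1:34, P2:33.5, P3:62, P4:35, P5:13.5 → nearest is P5
1 of the 5 points has P3 as nearest.

1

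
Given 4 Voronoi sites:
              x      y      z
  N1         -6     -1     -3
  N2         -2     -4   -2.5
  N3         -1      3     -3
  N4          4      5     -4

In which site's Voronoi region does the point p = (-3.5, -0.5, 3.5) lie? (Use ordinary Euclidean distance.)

Squared Euclidean distances:
|pN1|² = (-3.5−(-6))² + (-0.5−(-1))² + (3.5−(-3))² = 6.25 + 0.25 + 42.25 = 48.75
|pN2|² = (-3.5−(-2))² + (-0.5−(-4))² + (3.5−(-2.5))² = 2.25 + 12.25 + 36 = 50.5
|pN3|² = (-3.5−(-1))² + (-0.5−3)² + (3.5−(-3))² = 6.25 + 12.25 + 42.25 = 60.75
|pN4|² = (-3.5−4)² + (-0.5−5)² + (3.5−(-4))² = 56.25 + 30.25 + 56.25 = 142.75
The smallest is to N1, so p lies in the Voronoi region of N1.

N1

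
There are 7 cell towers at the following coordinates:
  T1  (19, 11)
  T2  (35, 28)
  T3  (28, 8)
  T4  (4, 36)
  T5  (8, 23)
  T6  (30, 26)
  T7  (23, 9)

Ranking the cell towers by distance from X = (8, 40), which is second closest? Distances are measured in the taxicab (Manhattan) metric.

d(X,T1) = |8−19| + |40−11| = 11 + 29 = 40
d(X,T2) = |8−35| + |40−28| = 27 + 12 = 39
d(X,T3) = |8−28| + |40−8| = 20 + 32 = 52
d(X,T4) = |8−4| + |40−36| = 4 + 4 = 8
d(X,T5) = |8−8| + |40−23| = 0 + 17 = 17
d(X,T6) = |8−30| + |40−26| = 22 + 14 = 36
d(X,T7) = |8−23| + |40−9| = 15 + 31 = 46
Sorted ascending: T4, T5, T6, … — the second-nearest is T5.

T5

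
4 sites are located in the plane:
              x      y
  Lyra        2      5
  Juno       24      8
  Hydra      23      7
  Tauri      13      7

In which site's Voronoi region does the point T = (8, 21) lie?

Since √ is increasing, it suffices to compare squared distances:
d²(T, Lyra) = 36 + 256 = 292
d²(T, Juno) = 256 + 169 = 425
d²(T, Hydra) = 225 + 196 = 421
d²(T, Tauri) = 25 + 196 = 221
Tauri is nearest.

Tauri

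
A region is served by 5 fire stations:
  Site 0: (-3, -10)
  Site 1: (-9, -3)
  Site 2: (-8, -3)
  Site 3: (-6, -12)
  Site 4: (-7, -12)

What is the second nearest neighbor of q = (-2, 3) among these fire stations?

Since √ is increasing, it suffices to compare squared distances:
d²(q, Site 0) = 1 + 169 = 170
d²(q, Site 1) = 49 + 36 = 85
d²(q, Site 2) = 36 + 36 = 72
d²(q, Site 3) = 16 + 225 = 241
d²(q, Site 4) = 25 + 225 = 250
Sorted ascending: Site 2, Site 1, Site 0, … — the second-nearest is Site 1.

Site 1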